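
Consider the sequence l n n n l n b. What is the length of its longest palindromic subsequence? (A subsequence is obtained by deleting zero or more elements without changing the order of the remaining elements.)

One longest palindromic subsequence is lnnnl (positions 1,2,3,4,5); it reads the same forward and backward, and the interval DP gives dp[1][7] = 5.

5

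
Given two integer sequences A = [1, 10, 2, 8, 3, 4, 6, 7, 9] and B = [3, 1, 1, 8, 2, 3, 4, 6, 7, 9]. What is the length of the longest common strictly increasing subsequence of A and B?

A longest common strictly increasing subsequence is 1, 2, 3, 4, 6, 7, 9 (length 7); it appears in order in both A and B, and no longer such subsequence exists.

7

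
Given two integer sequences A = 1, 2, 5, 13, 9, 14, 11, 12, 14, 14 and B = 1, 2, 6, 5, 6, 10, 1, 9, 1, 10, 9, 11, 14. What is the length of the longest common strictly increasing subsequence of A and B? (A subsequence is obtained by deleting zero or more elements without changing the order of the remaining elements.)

6

A longest common strictly increasing subsequence is 1, 2, 5, 9, 11, 14 (length 6); it appears in order in both A and B, and no longer such subsequence exists.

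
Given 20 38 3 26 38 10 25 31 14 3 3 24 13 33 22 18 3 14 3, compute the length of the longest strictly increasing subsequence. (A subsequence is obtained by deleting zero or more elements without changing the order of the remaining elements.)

Let dp[i] be the longest increasing subsequence ending at position i. Then dp = [1, 2, 1, 2, 3, 2, 3, 4, 3, 1, 1, 4, 3, 5, 4, 4, 1, 4, 1].
The maximum is 5; one witness is 3, 10, 25, 31, 33 at positions 3,6,7,8,14.

5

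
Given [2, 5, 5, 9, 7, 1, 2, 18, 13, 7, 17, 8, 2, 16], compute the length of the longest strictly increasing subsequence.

5

One longest increasing subsequence is 2, 5, 9, 13, 17 (positions 1,2,4,9,11), of length 5; no longer one exists.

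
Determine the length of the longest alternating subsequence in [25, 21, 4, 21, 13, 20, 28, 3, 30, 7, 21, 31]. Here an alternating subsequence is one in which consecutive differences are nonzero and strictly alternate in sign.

9

Track the best alternating length ending on an up-step vs a down-step at each position: up/down = 1/1, 1/2, 1/2, 3/2, 3/4, 5/4, 5/1, 1/6, 7/1, 7/8, 9/8, 9/1.
The maximum over both is 9; one such subsequence is 25, 4, 21, 13, 20, 3, 30, 7, 21.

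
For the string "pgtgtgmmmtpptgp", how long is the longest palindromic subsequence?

11

One longest palindromic subsequence is pgttmmmttgp (positions 1,2,3,5,7,8,9,10,13,14,15); it reads the same forward and backward, and the interval DP gives dp[1][15] = 11.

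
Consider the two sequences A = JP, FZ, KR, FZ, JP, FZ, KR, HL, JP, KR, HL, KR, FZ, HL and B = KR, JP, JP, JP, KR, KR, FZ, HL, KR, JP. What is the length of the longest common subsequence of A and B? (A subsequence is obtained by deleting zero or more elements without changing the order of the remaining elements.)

7

A longest common subsequence is JP, JP, JP, KR, KR, FZ, HL (length 7); the LCS DP confirms no longer common subsequence exists.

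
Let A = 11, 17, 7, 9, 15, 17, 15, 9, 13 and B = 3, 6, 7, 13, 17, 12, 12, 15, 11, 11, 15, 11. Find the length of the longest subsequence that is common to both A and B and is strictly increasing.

2

A longest common strictly increasing subsequence is 7, 13 (length 2); it appears in order in both A and B, and no longer such subsequence exists.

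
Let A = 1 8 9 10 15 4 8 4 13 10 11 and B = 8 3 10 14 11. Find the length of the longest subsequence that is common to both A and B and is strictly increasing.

A longest common strictly increasing subsequence is 8, 10, 11 (length 3); it appears in order in both A and B, and no longer such subsequence exists.

3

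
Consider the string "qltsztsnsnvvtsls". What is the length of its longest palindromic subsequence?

Using dp[i][j] = 2 + dp[i+1][j−1] if the ends match, else max(dp[i+1][j], dp[i][j−1]):
dp[1][16] = 9. A witness is lstnsntsl at positions 2,4,6,8,9,10,13,14,15.

9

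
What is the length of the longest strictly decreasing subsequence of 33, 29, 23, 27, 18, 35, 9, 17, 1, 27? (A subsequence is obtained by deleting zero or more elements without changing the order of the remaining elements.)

Scanning left to right, the best length ending at each element is: 33→1, 29→2, 23→3, 27→3, 18→4, 35→1, 9→5, 17→5, 1→6, 27→3.
So the longest decreasing subsequence has length 6, e.g. 33, 29, 23, 18, 9, 1.

6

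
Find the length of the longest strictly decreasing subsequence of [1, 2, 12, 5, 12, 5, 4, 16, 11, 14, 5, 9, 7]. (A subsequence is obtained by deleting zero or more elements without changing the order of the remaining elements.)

4

Scanning left to right, the best length ending at each element is: 1→1, 2→1, 12→1, 5→2, 12→1, 5→2, 4→3, 16→1, 11→2, 14→2, 5→3, 9→3, 7→4.
So the longest decreasing subsequence has length 4, e.g. 12, 11, 9, 7.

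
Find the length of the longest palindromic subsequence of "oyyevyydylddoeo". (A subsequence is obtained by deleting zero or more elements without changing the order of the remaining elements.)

7

One longest palindromic subsequence is oedddeo (positions 1,4,8,11,12,14,15); it reads the same forward and backward, and the interval DP gives dp[1][15] = 7.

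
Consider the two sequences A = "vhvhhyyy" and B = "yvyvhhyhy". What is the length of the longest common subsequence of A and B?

6

Backtracking the LCS table gives one alignment: v (A1,B2) → v (A3,B4) → h (A4,B5) → h (A5,B6) → y (A6,B7) → y (A8,B9).
So the longest common subsequence has length 6.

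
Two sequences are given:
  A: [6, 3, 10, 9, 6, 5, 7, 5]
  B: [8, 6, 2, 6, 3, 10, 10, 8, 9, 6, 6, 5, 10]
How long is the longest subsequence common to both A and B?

6

Backtracking the LCS table gives one alignment: 6 (A1,B4) → 3 (A2,B5) → 10 (A3,B7) → 9 (A4,B9) → 6 (A5,B11) → 5 (A6,B12).
So the longest common subsequence has length 6.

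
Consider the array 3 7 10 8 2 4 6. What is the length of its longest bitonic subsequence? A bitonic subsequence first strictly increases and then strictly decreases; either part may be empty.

5

One longest bitonic subsequence is 3, 7, 10, 8, 6 (positions 1,2,3,4,7): it rises to 10 then falls. Length 5 is optimal.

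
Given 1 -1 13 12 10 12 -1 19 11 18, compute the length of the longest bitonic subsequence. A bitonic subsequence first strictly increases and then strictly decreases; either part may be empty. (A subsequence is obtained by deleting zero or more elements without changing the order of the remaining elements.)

Let inc[i] be the LIS ending at i and dec[i] the longest strictly decreasing subsequence starting at i. inc = [1, 1, 2, 2, 2, 3, 1, 4, 3, 4], dec = [2, 1, 4, 3, 2, 2, 1, 2, 1, 1].
max_i inc[i]+dec[i]−1 = 5, with one witness 1, 13, 12, 10, -1.

5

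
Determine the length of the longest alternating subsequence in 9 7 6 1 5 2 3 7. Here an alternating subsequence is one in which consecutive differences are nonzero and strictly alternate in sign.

Track the best alternating length ending on an up-step vs a down-step at each position: up/down = 1/1, 1/2, 1/2, 1/2, 3/2, 3/4, 5/4, 5/2.
The maximum over both is 5; one such subsequence is 9, 1, 5, 2, 3.

5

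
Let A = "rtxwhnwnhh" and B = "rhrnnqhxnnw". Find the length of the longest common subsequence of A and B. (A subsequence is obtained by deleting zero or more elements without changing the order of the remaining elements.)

A longest common subsequence is rhnnh (length 5); the LCS DP confirms no longer common subsequence exists.

5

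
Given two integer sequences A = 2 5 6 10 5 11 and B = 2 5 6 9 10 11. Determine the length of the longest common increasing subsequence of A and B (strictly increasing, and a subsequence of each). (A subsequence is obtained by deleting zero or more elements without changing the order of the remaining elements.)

For each value that appears in both, track the longest common increasing run ending there.
The best achievable length is 5; one witness is 2, 5, 6, 10, 11 (A-positions 1,2,3,4,6, B-positions 1,2,3,5,6).

5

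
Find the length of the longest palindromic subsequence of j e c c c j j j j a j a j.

Using dp[i][j] = 2 + dp[i+1][j−1] if the ends match, else max(dp[i+1][j], dp[i][j−1]):
dp[1][13] = 7. A witness is jjjjjjj at positions 1,6,7,8,9,11,13.

7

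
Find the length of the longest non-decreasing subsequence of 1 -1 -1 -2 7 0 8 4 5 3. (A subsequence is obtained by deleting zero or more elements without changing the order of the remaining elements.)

5

Let dp[i] be the longest non-decreasing subsequence ending at position i. Then dp = [1, 1, 2, 1, 3, 3, 4, 4, 5, 4].
The maximum is 5; one witness is -1, -1, 0, 4, 5 at positions 2,3,6,8,9.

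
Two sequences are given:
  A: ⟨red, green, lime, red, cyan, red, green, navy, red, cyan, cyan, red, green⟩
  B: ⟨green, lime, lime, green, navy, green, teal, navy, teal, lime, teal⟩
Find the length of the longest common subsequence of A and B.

5

A longest common subsequence is green, lime, green, navy, green (length 5); the LCS DP confirms no longer common subsequence exists.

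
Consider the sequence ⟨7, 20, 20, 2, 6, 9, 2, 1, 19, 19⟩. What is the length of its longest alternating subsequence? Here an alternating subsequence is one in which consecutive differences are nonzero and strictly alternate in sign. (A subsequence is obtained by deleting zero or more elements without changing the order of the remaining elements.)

6

A longest alternating subsequence is 7, 20, 2, 6, 2, 19 (positions 1,2,4,5,7,9); its 5 consecutive differences strictly alternate in sign, and length 6 is optimal.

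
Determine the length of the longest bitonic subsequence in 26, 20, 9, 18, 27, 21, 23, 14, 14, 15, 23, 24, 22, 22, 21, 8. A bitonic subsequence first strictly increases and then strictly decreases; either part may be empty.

8

Let inc[i] be the LIS ending at i and dec[i] the longest strictly decreasing subsequence starting at i. inc = [1, 1, 1, 2, 3, 3, 4, 2, 2, 3, 4, 5, 4, 4, 4, 1], dec = [5, 4, 2, 3, 5, 3, 4, 2, 2, 2, 4, 4, 3, 3, 2, 1].
max_i inc[i]+dec[i]−1 = 8, with one witness 9, 18, 21, 23, 24, 22, 21, 8.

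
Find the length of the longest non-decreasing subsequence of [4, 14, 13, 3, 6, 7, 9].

4

One longest non-decreasing subsequence is 4, 6, 7, 9 (positions 1,5,6,7), of length 4; no longer one exists.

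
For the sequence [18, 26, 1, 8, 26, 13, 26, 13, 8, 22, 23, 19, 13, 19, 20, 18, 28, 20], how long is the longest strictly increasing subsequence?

Scanning left to right, the best length ending at each element is: 18→1, 26→2, 1→1, 8→2, 26→3, 13→3, 26→4, 13→3, 8→2, 22→4, 23→5, 19→4, 13→3, 19→4, 20→5, 18→4, 28→6, 20→5.
So the longest increasing subsequence has length 6, e.g. 1, 8, 13, 22, 23, 28.

6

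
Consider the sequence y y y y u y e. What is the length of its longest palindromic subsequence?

5

One longest palindromic subsequence is yyyyy (positions 1,2,3,4,6); it reads the same forward and backward, and the interval DP gives dp[1][7] = 5.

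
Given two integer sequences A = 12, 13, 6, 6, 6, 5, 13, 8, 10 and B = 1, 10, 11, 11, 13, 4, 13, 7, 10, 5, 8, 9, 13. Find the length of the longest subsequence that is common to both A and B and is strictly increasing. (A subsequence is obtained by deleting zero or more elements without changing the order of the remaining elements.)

A longest common strictly increasing subsequence is 5, 8 (length 2); it appears in order in both A and B, and no longer such subsequence exists.

2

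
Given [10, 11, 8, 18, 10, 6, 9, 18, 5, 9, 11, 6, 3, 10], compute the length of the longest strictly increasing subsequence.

3

Let dp[i] be the longest increasing subsequence ending at position i. Then dp = [1, 2, 1, 3, 2, 1, 2, 3, 1, 2, 3, 2, 1, 3].
The maximum is 3; one witness is 10, 11, 18 at positions 1,2,4.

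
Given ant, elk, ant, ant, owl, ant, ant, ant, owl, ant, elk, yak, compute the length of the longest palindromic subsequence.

Using dp[i][j] = 2 + dp[i+1][j−1] if the ends match, else max(dp[i+1][j], dp[i][j−1]):
dp[1][12] = 9. A witness is elk ant owl ant ant ant owl ant elk at positions 2,3,5,6,7,8,9,10,11.

9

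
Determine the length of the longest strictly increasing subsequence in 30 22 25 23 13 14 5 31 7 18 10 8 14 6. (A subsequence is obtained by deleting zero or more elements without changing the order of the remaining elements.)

Let dp[i] be the longest increasing subsequence ending at position i. Then dp = [1, 1, 2, 2, 1, 2, 1, 3, 2, 3, 3, 3, 4, 2].
The maximum is 4; one witness is 5, 7, 10, 14 at positions 7,9,11,13.

4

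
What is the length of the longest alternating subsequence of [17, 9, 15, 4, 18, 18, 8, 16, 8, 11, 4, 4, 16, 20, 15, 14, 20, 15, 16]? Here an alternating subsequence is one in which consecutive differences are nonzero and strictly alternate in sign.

Track the best alternating length ending on an up-step vs a down-step at each position: up/down = 1/1, 1/2, 3/2, 1/4, 5/1, 5/1, 5/6, 7/6, 5/8, 9/8, 1/10, 1/10, 11/6, 11/1, 11/12, 11/12, 13/1, 13/14, 15/14.
The maximum over both is 15; one such subsequence is 17, 9, 15, 4, 18, 8, 16, 8, 11, 4, 16, 15, 20, 15, 16.

15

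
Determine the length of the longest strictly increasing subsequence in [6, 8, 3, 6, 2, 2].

Scanning left to right, the best length ending at each element is: 6→1, 8→2, 3→1, 6→2, 2→1, 2→1.
So the longest increasing subsequence has length 2, e.g. 6, 8.

2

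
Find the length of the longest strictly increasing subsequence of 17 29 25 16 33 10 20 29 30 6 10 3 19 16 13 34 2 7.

5

One longest increasing subsequence is 17, 25, 29, 30, 34 (positions 1,3,8,9,16), of length 5; no longer one exists.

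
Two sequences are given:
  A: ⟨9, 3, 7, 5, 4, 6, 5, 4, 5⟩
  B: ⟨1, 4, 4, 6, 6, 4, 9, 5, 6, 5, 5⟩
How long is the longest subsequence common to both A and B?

5

A longest common subsequence is 9, 5, 6, 5, 5 (length 5); the LCS DP confirms no longer common subsequence exists.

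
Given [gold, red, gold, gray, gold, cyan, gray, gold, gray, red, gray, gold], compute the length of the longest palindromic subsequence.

One longest palindromic subsequence is gold red gray gold gray gold gray red gold (positions 1,2,4,5,7,8,9,10,12); it reads the same forward and backward, and the interval DP gives dp[1][12] = 9.

9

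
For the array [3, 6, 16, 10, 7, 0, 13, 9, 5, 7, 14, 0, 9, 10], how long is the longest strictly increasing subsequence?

5

Scanning left to right, the best length ending at each element is: 3→1, 6→2, 16→3, 10→3, 7→3, 0→1, 13→4, 9→4, 5→2, 7→3, 14→5, 0→1, 9→4, 10→5.
So the longest increasing subsequence has length 5, e.g. 3, 6, 10, 13, 14.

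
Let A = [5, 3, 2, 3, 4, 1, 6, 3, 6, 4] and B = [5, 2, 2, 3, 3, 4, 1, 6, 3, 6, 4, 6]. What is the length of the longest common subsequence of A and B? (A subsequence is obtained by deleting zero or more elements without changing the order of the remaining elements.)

A longest common subsequence is 5, 3, 3, 4, 1, 6, 3, 6, 4 (length 9); the LCS DP confirms no longer common subsequence exists.

9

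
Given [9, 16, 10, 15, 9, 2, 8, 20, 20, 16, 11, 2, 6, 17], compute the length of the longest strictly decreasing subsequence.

Scanning left to right, the best length ending at each element is: 9→1, 16→1, 10→2, 15→2, 9→3, 2→4, 8→4, 20→1, 20→1, 16→2, 11→3, 2→5, 6→5, 17→2.
So the longest decreasing subsequence has length 5, e.g. 16, 10, 9, 8, 2.

5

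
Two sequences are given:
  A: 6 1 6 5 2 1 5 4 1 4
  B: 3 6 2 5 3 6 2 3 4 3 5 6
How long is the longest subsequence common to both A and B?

A longest common subsequence is 6, 6, 2, 5 (length 4); the LCS DP confirms no longer common subsequence exists.

4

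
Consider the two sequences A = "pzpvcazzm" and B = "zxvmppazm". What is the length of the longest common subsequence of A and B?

Backtracking the LCS table gives one alignment: p (A1,B5) → p (A3,B6) → a (A6,B7) → z (A8,B8) → m (A9,B9).
So the longest common subsequence has length 5.

5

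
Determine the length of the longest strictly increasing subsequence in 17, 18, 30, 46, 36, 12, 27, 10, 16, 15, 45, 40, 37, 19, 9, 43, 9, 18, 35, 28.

Scanning left to right, the best length ending at each element is: 17→1, 18→2, 30→3, 46→4, 36→4, 12→1, 27→3, 10→1, 16→2, 15→2, 45→5, 40→5, 37→5, 19→3, 9→1, 43→6, 9→1, 18→3, 35→4, 28→4.
So the longest increasing subsequence has length 6, e.g. 17, 18, 30, 36, 40, 43.

6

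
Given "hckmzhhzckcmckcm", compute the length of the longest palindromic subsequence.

10

Using dp[i][j] = 2 + dp[i+1][j−1] if the ends match, else max(dp[i+1][j], dp[i][j−1]):
dp[1][16] = 10. A witness is ckmzhhzmkc at positions 2,3,4,5,6,7,8,12,14,15.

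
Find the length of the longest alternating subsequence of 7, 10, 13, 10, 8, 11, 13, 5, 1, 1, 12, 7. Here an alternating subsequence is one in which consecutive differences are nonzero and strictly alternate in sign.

Track the best alternating length ending on an up-step vs a down-step at each position: up/down = 1/1, 2/1, 2/1, 2/3, 2/3, 4/3, 4/1, 1/5, 1/5, 1/5, 6/5, 6/7.
The maximum over both is 7; one such subsequence is 7, 13, 10, 11, 5, 12, 7.

7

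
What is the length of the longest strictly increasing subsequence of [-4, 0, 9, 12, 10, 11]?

5

Let dp[i] be the longest increasing subsequence ending at position i. Then dp = [1, 2, 3, 4, 4, 5].
The maximum is 5; one witness is -4, 0, 9, 10, 11 at positions 1,2,3,5,6.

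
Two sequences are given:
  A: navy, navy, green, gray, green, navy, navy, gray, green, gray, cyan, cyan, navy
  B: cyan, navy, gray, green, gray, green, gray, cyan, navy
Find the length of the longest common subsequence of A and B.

8

Backtracking the LCS table gives one alignment: navy (A2,B2) → gray (A4,B3) → green (A5,B4) → gray (A8,B5) → green (A9,B6) → gray (A10,B7) → cyan (A12,B8) → navy (A13,B9).
So the longest common subsequence has length 8.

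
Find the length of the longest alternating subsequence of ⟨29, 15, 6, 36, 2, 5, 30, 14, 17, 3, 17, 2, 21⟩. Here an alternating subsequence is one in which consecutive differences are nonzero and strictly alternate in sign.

11

Track the best alternating length ending on an up-step vs a down-step at each position: up/down = 1/1, 1/2, 1/2, 3/1, 1/4, 5/4, 5/4, 5/6, 7/6, 5/8, 9/6, 1/10, 11/6.
The maximum over both is 11; one such subsequence is 29, 15, 36, 2, 30, 14, 17, 3, 17, 2, 21.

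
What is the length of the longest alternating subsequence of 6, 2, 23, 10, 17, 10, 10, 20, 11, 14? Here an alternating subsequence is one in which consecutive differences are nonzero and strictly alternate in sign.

9

A longest alternating subsequence is 6, 2, 23, 10, 17, 10, 20, 11, 14 (positions 1,2,3,4,5,6,8,9,10); its 8 consecutive differences strictly alternate in sign, and length 9 is optimal.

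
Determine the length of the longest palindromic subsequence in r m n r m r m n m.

One longest palindromic subsequence is mnmrmnm (positions 2,3,5,6,7,8,9); it reads the same forward and backward, and the interval DP gives dp[1][9] = 7.

7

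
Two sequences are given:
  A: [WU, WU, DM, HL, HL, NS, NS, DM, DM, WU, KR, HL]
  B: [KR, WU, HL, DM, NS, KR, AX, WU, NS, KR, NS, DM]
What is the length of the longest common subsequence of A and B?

5

Backtracking the LCS table gives one alignment: WU (A1,B2) → WU (A2,B8) → NS (A6,B9) → NS (A7,B11) → DM (A9,B12).
So the longest common subsequence has length 5.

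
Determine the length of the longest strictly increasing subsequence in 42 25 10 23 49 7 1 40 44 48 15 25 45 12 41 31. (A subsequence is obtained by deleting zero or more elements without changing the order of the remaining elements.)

One longest increasing subsequence is 10, 23, 40, 44, 48 (positions 3,4,8,9,10), of length 5; no longer one exists.

5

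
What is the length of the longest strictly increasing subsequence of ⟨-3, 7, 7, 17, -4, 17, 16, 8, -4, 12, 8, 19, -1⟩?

One longest increasing subsequence is -3, 7, 8, 12, 19 (positions 1,2,8,10,12), of length 5; no longer one exists.

5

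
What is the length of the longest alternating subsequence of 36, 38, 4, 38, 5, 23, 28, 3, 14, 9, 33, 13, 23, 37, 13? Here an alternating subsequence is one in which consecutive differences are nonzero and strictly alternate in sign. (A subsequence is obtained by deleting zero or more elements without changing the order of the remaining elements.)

13

Track the best alternating length ending on an up-step vs a down-step at each position: up/down = 1/1, 2/1, 1/3, 4/1, 4/5, 6/5, 6/5, 1/7, 8/7, 8/9, 10/5, 10/11, 12/11, 12/5, 10/13.
The maximum over both is 13; one such subsequence is 36, 38, 4, 38, 5, 23, 3, 14, 9, 33, 13, 23, 13.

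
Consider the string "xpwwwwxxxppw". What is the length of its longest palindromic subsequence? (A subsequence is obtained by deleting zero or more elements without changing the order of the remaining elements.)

6

Using dp[i][j] = 2 + dp[i+1][j−1] if the ends match, else max(dp[i+1][j], dp[i][j−1]):
dp[1][12] = 6. A witness is pwwwwp at positions 2,3,4,5,6,11.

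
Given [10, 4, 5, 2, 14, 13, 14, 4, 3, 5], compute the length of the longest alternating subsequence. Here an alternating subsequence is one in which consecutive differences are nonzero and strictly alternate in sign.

A longest alternating subsequence is 10, 4, 5, 2, 14, 13, 14, 4, 5 (positions 1,2,3,4,5,6,7,8,10); its 8 consecutive differences strictly alternate in sign, and length 9 is optimal.

9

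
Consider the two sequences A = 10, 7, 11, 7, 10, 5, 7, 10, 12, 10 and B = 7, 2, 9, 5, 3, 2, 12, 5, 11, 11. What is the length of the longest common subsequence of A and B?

3

A longest common subsequence is 7, 5, 12 (length 3); the LCS DP confirms no longer common subsequence exists.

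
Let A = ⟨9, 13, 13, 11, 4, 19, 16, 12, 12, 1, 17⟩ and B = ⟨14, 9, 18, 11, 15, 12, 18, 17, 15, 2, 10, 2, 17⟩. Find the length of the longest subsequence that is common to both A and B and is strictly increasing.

4

A longest common strictly increasing subsequence is 9, 11, 12, 17 (length 4); it appears in order in both A and B, and no longer such subsequence exists.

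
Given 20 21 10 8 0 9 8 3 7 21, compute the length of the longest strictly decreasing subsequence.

Let dp[i] be the longest decreasing subsequence ending at position i. Then dp = [1, 1, 2, 3, 4, 3, 4, 5, 5, 1].
The maximum is 5; one witness is 20, 10, 9, 8, 3 at positions 1,3,6,7,8.

5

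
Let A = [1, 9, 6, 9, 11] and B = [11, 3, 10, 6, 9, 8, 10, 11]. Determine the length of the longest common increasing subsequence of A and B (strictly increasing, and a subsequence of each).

A longest common strictly increasing subsequence is 6, 9, 11 (length 3); it appears in order in both A and B, and no longer such subsequence exists.

3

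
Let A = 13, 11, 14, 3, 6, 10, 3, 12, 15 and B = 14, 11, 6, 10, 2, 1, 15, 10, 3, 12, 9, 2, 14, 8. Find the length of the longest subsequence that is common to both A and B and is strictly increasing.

A longest common strictly increasing subsequence is 6, 10, 15 (length 3); it appears in order in both A and B, and no longer such subsequence exists.

3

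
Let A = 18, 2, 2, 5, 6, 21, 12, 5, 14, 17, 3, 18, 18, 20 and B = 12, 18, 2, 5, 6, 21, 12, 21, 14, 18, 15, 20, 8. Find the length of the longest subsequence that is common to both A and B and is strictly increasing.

For each value that appears in both, track the longest common increasing run ending there.
The best achievable length is 7; one witness is 2, 5, 6, 12, 14, 18, 20 (A-positions 2,4,5,7,9,12,14, B-positions 3,4,5,7,9,10,12).

7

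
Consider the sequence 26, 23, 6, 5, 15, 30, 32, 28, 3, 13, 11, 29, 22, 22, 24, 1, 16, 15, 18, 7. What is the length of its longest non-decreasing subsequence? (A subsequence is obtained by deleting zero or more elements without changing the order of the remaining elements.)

One longest non-decreasing subsequence is 6, 15, 22, 22, 24 (positions 3,5,13,14,15), of length 5; no longer one exists.

5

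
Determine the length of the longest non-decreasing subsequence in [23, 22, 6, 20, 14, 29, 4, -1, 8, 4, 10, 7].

3

Scanning left to right, the best length ending at each element is: 23→1, 22→1, 6→1, 20→2, 14→2, 29→3, 4→1, -1→1, 8→2, 4→2, 10→3, 7→3.
So the longest non-decreasing subsequence has length 3, e.g. 6, 20, 29.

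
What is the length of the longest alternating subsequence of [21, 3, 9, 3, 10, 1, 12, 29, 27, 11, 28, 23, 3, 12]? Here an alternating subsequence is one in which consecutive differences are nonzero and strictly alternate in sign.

11

A longest alternating subsequence is 21, 3, 9, 3, 10, 1, 29, 27, 28, 3, 12 (positions 1,2,3,4,5,6,8,9,11,13,14); its 10 consecutive differences strictly alternate in sign, and length 11 is optimal.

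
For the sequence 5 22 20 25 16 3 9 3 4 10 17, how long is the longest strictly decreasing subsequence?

One longest decreasing subsequence is 22, 20, 16, 9, 3 (positions 2,3,5,7,8), of length 5; no longer one exists.

5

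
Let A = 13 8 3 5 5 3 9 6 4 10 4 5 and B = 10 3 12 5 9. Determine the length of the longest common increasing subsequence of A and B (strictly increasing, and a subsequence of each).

For each value that appears in both, track the longest common increasing run ending there.
The best achievable length is 3; one witness is 3, 5, 9 (A-positions 3,4,7, B-positions 2,4,5).

3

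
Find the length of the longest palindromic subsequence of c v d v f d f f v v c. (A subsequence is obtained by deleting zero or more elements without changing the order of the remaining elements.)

9

One longest palindromic subsequence is cvvfffvvc (positions 1,2,4,5,7,8,9,10,11); it reads the same forward and backward, and the interval DP gives dp[1][11] = 9.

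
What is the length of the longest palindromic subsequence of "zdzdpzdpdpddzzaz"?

11

One longest palindromic subsequence is zzzddpddzzz (positions 1,3,6,7,9,10,11,12,13,14,16); it reads the same forward and backward, and the interval DP gives dp[1][16] = 11.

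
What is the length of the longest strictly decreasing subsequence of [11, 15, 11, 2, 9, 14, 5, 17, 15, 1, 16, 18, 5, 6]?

5

Let dp[i] be the longest decreasing subsequence ending at position i. Then dp = [1, 1, 2, 3, 3, 2, 4, 1, 2, 5, 2, 1, 4, 4].
The maximum is 5; one witness is 15, 11, 9, 5, 1 at positions 2,3,5,7,10.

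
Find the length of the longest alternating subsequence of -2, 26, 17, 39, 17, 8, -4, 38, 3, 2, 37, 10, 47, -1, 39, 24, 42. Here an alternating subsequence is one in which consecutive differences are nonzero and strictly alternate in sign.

14

A longest alternating subsequence is -2, 26, 17, 39, 17, 38, 3, 37, 10, 47, -1, 39, 24, 42 (positions 1,2,3,4,5,8,9,11,12,13,14,15,16,17); its 13 consecutive differences strictly alternate in sign, and length 14 is optimal.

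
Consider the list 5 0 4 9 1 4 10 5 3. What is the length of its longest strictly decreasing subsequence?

3

One longest decreasing subsequence is 5, 4, 1 (positions 1,3,5), of length 3; no longer one exists.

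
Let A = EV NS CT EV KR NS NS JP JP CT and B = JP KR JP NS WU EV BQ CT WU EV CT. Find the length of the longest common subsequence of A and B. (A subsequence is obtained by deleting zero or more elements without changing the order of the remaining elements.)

4

A longest common subsequence is EV, CT, EV, CT (length 4); the LCS DP confirms no longer common subsequence exists.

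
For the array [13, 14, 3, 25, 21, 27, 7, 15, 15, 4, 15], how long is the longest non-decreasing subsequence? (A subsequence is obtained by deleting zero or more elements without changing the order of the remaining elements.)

5

Scanning left to right, the best length ending at each element is: 13→1, 14→2, 3→1, 25→3, 21→3, 27→4, 7→2, 15→3, 15→4, 4→2, 15→5.
So the longest non-decreasing subsequence has length 5, e.g. 13, 14, 15, 15, 15.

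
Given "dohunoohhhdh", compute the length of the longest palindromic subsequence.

6

Using dp[i][j] = 2 + dp[i+1][j−1] if the ends match, else max(dp[i+1][j], dp[i][j−1]):
dp[1][12] = 6. A witness is dhhhhd at positions 1,3,8,9,10,11.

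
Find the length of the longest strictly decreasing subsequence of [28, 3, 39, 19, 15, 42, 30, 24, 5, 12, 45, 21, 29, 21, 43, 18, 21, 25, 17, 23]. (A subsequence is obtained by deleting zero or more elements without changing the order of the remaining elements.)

Let dp[i] be the longest decreasing subsequence ending at position i. Then dp = [1, 2, 1, 2, 3, 1, 2, 3, 4, 4, 1, 4, 3, 4, 2, 5, 4, 4, 6, 5].
The maximum is 6; one witness is 39, 30, 24, 21, 18, 17 at positions 3,7,8,12,16,19.

6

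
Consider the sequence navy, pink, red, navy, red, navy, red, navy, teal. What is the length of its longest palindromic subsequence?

7

One longest palindromic subsequence is navy red navy red navy red navy (positions 1,3,4,5,6,7,8); it reads the same forward and backward, and the interval DP gives dp[1][9] = 7.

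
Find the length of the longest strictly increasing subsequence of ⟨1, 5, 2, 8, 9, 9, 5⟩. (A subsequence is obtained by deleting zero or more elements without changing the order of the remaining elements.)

4

Scanning left to right, the best length ending at each element is: 1→1, 5→2, 2→2, 8→3, 9→4, 9→4, 5→3.
So the longest increasing subsequence has length 4, e.g. 1, 5, 8, 9.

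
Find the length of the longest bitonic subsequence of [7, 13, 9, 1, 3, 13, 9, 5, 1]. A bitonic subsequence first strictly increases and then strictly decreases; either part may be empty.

6

Let inc[i] be the LIS ending at i and dec[i] the longest strictly decreasing subsequence starting at i. inc = [1, 2, 2, 1, 2, 3, 3, 3, 1], dec = [3, 4, 3, 1, 2, 4, 3, 2, 1].
max_i inc[i]+dec[i]−1 = 6, with one witness 7, 9, 13, 9, 5, 1.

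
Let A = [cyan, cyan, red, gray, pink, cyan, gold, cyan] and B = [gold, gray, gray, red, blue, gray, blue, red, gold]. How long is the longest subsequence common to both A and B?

3

Backtracking the LCS table gives one alignment: red (A3,B4) → gray (A4,B6) → gold (A7,B9).
So the longest common subsequence has length 3.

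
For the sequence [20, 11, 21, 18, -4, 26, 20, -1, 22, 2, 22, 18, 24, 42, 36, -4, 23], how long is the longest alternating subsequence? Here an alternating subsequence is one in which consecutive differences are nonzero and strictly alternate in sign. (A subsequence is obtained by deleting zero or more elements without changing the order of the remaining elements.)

Track the best alternating length ending on an up-step vs a down-step at each position: up/down = 1/1, 1/2, 3/1, 3/4, 1/4, 5/1, 5/6, 5/6, 7/6, 7/8, 9/6, 9/10, 11/6, 11/1, 11/12, 1/12, 13/12.
The maximum over both is 13; one such subsequence is 20, 11, 21, 18, 26, 20, 22, 2, 22, 18, 24, -4, 23.

13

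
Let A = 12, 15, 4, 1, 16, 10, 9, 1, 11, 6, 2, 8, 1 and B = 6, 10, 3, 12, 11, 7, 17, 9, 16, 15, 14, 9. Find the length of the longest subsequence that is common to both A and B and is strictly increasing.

2

A longest common strictly increasing subsequence is 10, 11 (length 2); it appears in order in both A and B, and no longer such subsequence exists.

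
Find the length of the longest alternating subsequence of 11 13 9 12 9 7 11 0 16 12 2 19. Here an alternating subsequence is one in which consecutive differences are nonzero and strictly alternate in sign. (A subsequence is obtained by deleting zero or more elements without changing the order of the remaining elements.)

10

Track the best alternating length ending on an up-step vs a down-step at each position: up/down = 1/1, 2/1, 1/3, 4/3, 1/5, 1/5, 6/5, 1/7, 8/1, 8/9, 8/9, 10/1.
The maximum over both is 10; one such subsequence is 11, 13, 9, 12, 9, 11, 0, 16, 12, 19.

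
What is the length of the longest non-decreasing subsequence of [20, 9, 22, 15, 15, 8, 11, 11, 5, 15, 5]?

4

Scanning left to right, the best length ending at each element is: 20→1, 9→1, 22→2, 15→2, 15→3, 8→1, 11→2, 11→3, 5→1, 15→4, 5→2.
So the longest non-decreasing subsequence has length 4, e.g. 9, 15, 15, 15.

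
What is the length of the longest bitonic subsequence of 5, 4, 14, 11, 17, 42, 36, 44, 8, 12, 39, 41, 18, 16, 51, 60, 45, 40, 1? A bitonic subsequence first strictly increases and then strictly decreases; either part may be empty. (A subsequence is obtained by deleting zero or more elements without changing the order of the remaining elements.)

11

Let inc[i] be the LIS ending at i and dec[i] the longest strictly decreasing subsequence starting at i. inc = [1, 1, 2, 2, 3, 4, 4, 5, 2, 3, 5, 6, 4, 4, 7, 8, 7, 6, 1], dec = [3, 2, 4, 3, 3, 5, 4, 5, 2, 2, 4, 4, 3, 2, 4, 4, 3, 2, 1].
max_i inc[i]+dec[i]−1 = 11, with one witness 5, 14, 17, 36, 39, 41, 51, 60, 45, 40, 1.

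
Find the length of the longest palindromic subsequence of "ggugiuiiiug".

One longest palindromic subsequence is guiiiiug (positions 1,3,5,7,8,9,10,11); it reads the same forward and backward, and the interval DP gives dp[1][11] = 8.

8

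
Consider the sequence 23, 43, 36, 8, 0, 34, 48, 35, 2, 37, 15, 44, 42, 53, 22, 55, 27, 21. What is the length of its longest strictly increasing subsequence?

7

One longest increasing subsequence is 23, 34, 35, 37, 44, 53, 55 (positions 1,6,8,10,12,14,16), of length 7; no longer one exists.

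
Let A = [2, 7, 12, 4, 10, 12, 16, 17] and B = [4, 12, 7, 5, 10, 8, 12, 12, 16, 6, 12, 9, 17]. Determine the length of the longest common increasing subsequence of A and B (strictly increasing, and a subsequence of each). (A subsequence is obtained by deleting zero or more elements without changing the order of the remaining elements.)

5

For each value that appears in both, track the longest common increasing run ending there.
The best achievable length is 5; one witness is 4, 10, 12, 16, 17 (A-positions 4,5,6,7,8, B-positions 1,5,7,9,13).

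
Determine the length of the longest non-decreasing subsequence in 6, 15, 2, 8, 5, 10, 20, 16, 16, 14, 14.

Let dp[i] be the longest non-decreasing subsequence ending at position i. Then dp = [1, 2, 1, 2, 2, 3, 4, 4, 5, 4, 5].
The maximum is 5; one witness is 6, 8, 10, 16, 16 at positions 1,4,6,8,9.

5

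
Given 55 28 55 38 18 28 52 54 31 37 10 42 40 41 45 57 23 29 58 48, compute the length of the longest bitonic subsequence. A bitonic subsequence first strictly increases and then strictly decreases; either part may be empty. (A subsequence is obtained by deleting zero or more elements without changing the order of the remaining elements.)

One longest bitonic subsequence is 18, 28, 31, 37, 40, 41, 45, 57, 58, 48 (positions 5,6,9,10,13,14,15,16,19,20): it rises to 58 then falls. Length 10 is optimal.

10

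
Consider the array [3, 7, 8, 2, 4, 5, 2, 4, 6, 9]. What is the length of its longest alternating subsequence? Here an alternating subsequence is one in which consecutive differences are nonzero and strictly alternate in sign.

Track the best alternating length ending on an up-step vs a down-step at each position: up/down = 1/1, 2/1, 2/1, 1/3, 4/3, 4/3, 1/5, 6/5, 6/3, 6/1.
The maximum over both is 6; one such subsequence is 3, 7, 2, 4, 2, 4.

6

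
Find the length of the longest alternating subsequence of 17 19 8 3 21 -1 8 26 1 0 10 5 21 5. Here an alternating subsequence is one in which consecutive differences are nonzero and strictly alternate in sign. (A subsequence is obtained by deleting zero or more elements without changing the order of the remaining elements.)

Track the best alternating length ending on an up-step vs a down-step at each position: up/down = 1/1, 2/1, 1/3, 1/3, 4/1, 1/5, 6/5, 6/1, 6/7, 6/7, 8/7, 8/9, 10/7, 8/11.
The maximum over both is 11; one such subsequence is 17, 19, 8, 21, -1, 8, 1, 10, 5, 21, 5.

11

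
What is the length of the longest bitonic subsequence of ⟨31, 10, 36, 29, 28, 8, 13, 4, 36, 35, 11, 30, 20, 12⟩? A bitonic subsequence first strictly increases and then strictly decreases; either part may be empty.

One longest bitonic subsequence is 10, 29, 36, 35, 30, 20, 12 (positions 2,4,9,10,12,13,14): it rises to 36 then falls. Length 7 is optimal.

7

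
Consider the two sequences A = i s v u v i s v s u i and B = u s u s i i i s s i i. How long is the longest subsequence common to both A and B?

A longest common subsequence is suissi (length 6); the LCS DP confirms no longer common subsequence exists.

6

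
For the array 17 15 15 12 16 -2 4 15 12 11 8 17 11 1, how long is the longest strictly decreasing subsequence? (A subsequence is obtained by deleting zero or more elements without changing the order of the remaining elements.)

7

Let dp[i] be the longest decreasing subsequence ending at position i. Then dp = [1, 2, 2, 3, 2, 4, 4, 3, 4, 5, 6, 1, 5, 7].
The maximum is 7; one witness is 17, 16, 15, 12, 11, 8, 1 at positions 1,5,8,9,10,11,14.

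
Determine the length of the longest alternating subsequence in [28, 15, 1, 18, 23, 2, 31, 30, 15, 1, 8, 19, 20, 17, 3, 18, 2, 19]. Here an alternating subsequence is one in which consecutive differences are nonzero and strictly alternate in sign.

11

Track the best alternating length ending on an up-step vs a down-step at each position: up/down = 1/1, 1/2, 1/2, 3/2, 3/2, 3/4, 5/1, 5/6, 5/6, 1/6, 7/6, 7/6, 7/6, 7/8, 7/8, 9/8, 7/10, 11/8.
The maximum over both is 11; one such subsequence is 28, 15, 18, 2, 31, 15, 19, 17, 18, 2, 19.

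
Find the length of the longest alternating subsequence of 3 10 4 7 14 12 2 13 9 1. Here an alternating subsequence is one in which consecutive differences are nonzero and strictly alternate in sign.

A longest alternating subsequence is 3, 10, 4, 14, 12, 13, 9 (positions 1,2,3,5,6,8,9); its 6 consecutive differences strictly alternate in sign, and length 7 is optimal.

7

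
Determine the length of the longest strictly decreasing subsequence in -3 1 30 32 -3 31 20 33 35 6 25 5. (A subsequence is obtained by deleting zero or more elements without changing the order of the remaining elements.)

5

Let dp[i] be the longest decreasing subsequence ending at position i. Then dp = [1, 1, 1, 1, 2, 2, 3, 1, 1, 4, 3, 5].
The maximum is 5; one witness is 32, 31, 20, 6, 5 at positions 4,6,7,10,12.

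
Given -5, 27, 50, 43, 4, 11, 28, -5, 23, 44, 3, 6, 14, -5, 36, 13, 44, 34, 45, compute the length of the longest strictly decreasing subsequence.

One longest decreasing subsequence is 50, 43, 28, 23, 3, -5 (positions 3,4,7,9,11,14), of length 6; no longer one exists.

6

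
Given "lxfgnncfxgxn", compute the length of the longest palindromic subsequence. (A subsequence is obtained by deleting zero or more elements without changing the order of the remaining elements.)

6

One longest palindromic subsequence is xgnngx (positions 2,4,5,6,10,11); it reads the same forward and backward, and the interval DP gives dp[1][12] = 6.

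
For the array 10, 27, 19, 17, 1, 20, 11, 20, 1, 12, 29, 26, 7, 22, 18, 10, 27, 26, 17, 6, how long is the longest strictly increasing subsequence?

Scanning left to right, the best length ending at each element is: 10→1, 27→2, 19→2, 17→2, 1→1, 20→3, 11→2, 20→3, 1→1, 12→3, 29→4, 26→4, 7→2, 22→4, 18→4, 10→3, 27→5, 26→5, 17→4, 6→2.
So the longest increasing subsequence has length 5, e.g. 10, 19, 20, 26, 27.

5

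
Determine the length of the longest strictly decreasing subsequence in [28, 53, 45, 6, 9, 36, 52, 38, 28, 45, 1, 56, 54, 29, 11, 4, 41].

6

Let dp[i] be the longest decreasing subsequence ending at position i. Then dp = [1, 1, 2, 3, 3, 3, 2, 3, 4, 3, 5, 1, 2, 4, 5, 6, 4].
The maximum is 6; one witness is 53, 45, 36, 28, 11, 4 at positions 2,3,6,9,15,16.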